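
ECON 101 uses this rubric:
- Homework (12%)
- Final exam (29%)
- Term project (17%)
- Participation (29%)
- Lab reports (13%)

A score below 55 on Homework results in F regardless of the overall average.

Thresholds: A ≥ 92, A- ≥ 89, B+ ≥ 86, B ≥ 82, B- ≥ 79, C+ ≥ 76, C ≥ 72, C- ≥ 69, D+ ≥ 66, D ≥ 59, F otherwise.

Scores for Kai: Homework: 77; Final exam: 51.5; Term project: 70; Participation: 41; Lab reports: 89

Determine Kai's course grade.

D

Homework score 77 ≥ 55: minimum met.
Weighted total:
  Homework 77 × 0.12 = 9.24
  Final exam 51.5 × 0.29 = 14.935
  Term project 70 × 0.17 = 11.9
  Participation 41 × 0.29 = 11.89
  Lab reports 89 × 0.13 = 11.57
Sum = 59.535
59.535 is ≥ 59 and < 66 → D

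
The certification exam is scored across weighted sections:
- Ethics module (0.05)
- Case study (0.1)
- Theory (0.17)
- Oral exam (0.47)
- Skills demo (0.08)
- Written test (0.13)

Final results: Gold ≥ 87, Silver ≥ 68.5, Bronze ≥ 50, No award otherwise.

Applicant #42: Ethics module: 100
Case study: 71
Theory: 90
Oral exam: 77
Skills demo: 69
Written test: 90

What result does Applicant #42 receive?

Weighted total:
  Ethics module 100 × 0.05 = 5
  Case study 71 × 0.1 = 7.1
  Theory 90 × 0.17 = 15.3
  Oral exam 77 × 0.47 = 36.19
  Skills demo 69 × 0.08 = 5.52
  Written test 90 × 0.13 = 11.7
Sum = 80.81
80.81 is ≥ 68.5 and < 87 → Silver

Silver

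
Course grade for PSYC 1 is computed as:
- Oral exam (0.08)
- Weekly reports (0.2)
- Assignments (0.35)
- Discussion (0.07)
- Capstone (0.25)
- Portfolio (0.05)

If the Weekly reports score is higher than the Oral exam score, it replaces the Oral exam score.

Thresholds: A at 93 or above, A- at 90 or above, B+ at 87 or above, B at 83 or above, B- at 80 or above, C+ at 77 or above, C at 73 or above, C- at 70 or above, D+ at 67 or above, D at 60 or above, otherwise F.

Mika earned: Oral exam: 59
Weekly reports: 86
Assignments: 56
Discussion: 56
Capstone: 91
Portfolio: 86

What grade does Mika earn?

Weekly reports (86) > Oral exam (59), so Oral exam counts as 86.
Weighted total:
  Oral exam 86 × 0.08 = 6.88
  Weekly reports 86 × 0.2 = 17.2
  Assignments 56 × 0.35 = 19.6
  Discussion 56 × 0.07 = 3.92
  Capstone 91 × 0.25 = 22.75
  Portfolio 86 × 0.05 = 4.3
Sum = 74.65
74.65 is ≥ 73 and < 77 → C

C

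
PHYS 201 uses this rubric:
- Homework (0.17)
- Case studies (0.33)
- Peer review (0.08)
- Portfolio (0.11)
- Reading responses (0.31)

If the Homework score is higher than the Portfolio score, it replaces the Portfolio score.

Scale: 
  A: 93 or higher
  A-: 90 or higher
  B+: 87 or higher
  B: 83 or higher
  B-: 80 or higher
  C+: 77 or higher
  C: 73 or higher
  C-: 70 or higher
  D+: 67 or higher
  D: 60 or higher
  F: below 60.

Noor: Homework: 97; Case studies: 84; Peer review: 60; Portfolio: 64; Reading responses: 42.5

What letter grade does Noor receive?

C-

Homework (97) > Portfolio (64), so Portfolio counts as 97.
Weighted total:
  Homework 97 × 0.17 = 16.49
  Case studies 84 × 0.33 = 27.72
  Peer review 60 × 0.08 = 4.8
  Portfolio 97 × 0.11 = 10.67
  Reading responses 42.5 × 0.31 = 13.175
Sum = 72.855
72.855 is ≥ 70 and < 73 → C-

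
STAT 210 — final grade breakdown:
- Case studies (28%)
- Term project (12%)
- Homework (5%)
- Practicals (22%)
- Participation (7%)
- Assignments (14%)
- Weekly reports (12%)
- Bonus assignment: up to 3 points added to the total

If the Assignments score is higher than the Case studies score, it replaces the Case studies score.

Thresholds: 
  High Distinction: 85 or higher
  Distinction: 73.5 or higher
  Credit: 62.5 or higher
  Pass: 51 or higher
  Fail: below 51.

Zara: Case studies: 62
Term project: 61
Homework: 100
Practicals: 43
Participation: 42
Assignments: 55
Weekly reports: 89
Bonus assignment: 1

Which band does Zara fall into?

Pass

Assignments (55) ≤ Case studies (62), so Case studies stays at 62.
Weighted total:
  Case studies 62 × 0.28 = 17.36
  Term project 61 × 0.12 = 7.32
  Homework 100 × 0.05 = 5
  Practicals 43 × 0.22 = 9.46
  Participation 42 × 0.07 = 2.94
  Assignments 55 × 0.14 = 7.7
  Weekly reports 89 × 0.12 = 10.68
Sum = 60.46
Bonus assignment: 60.46 + 1 = 61.46
61.46 is ≥ 51 and < 62.5 → Pass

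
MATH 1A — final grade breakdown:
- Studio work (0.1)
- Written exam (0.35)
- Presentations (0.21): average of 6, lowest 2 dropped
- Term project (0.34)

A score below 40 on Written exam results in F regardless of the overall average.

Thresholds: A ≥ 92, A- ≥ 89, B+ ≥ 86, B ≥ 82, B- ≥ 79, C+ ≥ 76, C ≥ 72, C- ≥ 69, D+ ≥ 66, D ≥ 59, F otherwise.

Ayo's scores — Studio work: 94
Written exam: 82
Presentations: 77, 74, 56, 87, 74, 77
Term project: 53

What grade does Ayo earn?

Presentations: drop 56, 74 → average of remaining 4 = 315/4 = 78.75
Written exam score 82 ≥ 40: minimum met.
Weighted total:
  Studio work 94 × 0.1 = 9.4
  Written exam 82 × 0.35 = 28.7
  Presentations 78.75 × 0.21 = 16.5375
  Term project 53 × 0.34 = 18.02
Sum = 72.6575
72.6575 is ≥ 72 and < 76 → C

C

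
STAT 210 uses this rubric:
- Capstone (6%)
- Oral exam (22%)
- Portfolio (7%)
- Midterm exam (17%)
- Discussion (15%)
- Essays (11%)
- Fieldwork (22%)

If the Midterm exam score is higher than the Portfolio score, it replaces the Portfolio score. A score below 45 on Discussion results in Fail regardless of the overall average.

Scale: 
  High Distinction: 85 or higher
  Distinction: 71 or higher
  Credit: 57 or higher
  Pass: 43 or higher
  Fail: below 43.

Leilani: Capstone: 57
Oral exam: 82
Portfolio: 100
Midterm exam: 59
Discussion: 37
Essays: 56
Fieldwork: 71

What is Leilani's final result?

Midterm exam (59) ≤ Portfolio (100), so Portfolio stays at 100.
Discussion score 37 < 45: minimum not met.
Weighted total:
  Capstone 57 × 0.06 = 3.42
  Oral exam 82 × 0.22 = 18.04
  Portfolio 100 × 0.07 = 7
  Midterm exam 59 × 0.17 = 10.03
  Discussion 37 × 0.15 = 5.55
  Essays 56 × 0.11 = 6.16
  Fieldwork 71 × 0.22 = 15.62
Sum = 65.82
Because the Discussion minimum was not met, the result is Fail.

Fail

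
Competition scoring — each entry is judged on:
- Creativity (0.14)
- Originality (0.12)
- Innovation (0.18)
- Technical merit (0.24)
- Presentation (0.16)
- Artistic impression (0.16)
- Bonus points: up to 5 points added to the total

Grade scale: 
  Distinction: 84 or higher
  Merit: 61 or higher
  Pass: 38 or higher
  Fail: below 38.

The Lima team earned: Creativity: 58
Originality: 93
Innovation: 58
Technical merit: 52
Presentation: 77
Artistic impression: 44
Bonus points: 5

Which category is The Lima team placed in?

Weighted total:
  Creativity 58 × 0.14 = 8.12
  Originality 93 × 0.12 = 11.16
  Innovation 58 × 0.18 = 10.44
  Technical merit 52 × 0.24 = 12.48
  Presentation 77 × 0.16 = 12.32
  Artistic impression 44 × 0.16 = 7.04
Sum = 61.56
Bonus points: 61.56 + 5 = 66.56
66.56 is ≥ 61 and < 84 → Merit

Merit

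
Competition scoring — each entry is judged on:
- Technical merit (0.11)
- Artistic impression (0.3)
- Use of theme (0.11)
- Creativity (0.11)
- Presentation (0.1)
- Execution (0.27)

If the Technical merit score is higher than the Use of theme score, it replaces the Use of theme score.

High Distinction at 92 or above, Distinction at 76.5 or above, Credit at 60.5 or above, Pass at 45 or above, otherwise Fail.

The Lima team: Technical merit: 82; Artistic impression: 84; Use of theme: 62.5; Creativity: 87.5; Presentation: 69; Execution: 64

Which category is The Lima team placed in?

Distinction

Technical merit (82) > Use of theme (62.5), so Use of theme counts as 82.
Weighted total:
  Technical merit 82 × 0.11 = 9.02
  Artistic impression 84 × 0.3 = 25.2
  Use of theme 82 × 0.11 = 9.02
  Creativity 87.5 × 0.11 = 9.625
  Presentation 69 × 0.1 = 6.9
  Execution 64 × 0.27 = 17.28
Sum = 77.045
77.045 is ≥ 76.5 and < 92 → Distinction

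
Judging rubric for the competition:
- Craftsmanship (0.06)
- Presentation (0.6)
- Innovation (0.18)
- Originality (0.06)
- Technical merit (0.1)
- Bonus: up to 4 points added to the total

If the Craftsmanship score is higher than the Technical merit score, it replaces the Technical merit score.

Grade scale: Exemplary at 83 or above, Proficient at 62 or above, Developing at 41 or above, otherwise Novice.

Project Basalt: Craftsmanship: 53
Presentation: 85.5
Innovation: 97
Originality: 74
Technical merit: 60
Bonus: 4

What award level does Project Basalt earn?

Exemplary

Craftsmanship (53) ≤ Technical merit (60), so Technical merit stays at 60.
Weighted total:
  Craftsmanship 53 × 0.06 = 3.18
  Presentation 85.5 × 0.6 = 51.3
  Innovation 97 × 0.18 = 17.46
  Originality 74 × 0.06 = 4.44
  Technical merit 60 × 0.1 = 6
Sum = 82.38
Bonus: 82.38 + 4 = 86.38
86.38 ≥ 83 → Exemplary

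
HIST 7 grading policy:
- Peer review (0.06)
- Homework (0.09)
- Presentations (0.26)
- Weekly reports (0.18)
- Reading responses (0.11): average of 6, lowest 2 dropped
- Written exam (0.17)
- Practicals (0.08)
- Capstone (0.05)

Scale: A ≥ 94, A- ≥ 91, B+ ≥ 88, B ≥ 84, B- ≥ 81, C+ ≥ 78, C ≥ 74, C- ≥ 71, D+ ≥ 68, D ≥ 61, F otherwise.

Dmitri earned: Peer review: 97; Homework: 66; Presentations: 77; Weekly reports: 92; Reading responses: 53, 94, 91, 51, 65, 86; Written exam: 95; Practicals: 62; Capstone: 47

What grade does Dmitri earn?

B-

Reading responses: drop 51, 53 → average of remaining 4 = 336/4 = 84
Weighted total:
  Peer review 97 × 0.06 = 5.82
  Homework 66 × 0.09 = 5.94
  Presentations 77 × 0.26 = 20.02
  Weekly reports 92 × 0.18 = 16.56
  Reading responses 84 × 0.11 = 9.24
  Written exam 95 × 0.17 = 16.15
  Practicals 62 × 0.08 = 4.96
  Capstone 47 × 0.05 = 2.35
Sum = 81.04
81.04 is ≥ 81 and < 84 → B-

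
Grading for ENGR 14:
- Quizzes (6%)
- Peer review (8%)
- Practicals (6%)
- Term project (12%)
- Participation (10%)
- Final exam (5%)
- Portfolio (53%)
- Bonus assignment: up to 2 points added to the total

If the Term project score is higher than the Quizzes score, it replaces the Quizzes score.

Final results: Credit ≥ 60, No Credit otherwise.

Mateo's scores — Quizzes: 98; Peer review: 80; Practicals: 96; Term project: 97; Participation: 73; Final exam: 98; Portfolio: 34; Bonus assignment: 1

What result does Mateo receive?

Credit

Term project (97) ≤ Quizzes (98), so Quizzes stays at 98.
Weighted total:
  Quizzes 98 × 0.06 = 5.88
  Peer review 80 × 0.08 = 6.4
  Practicals 96 × 0.06 = 5.76
  Term project 97 × 0.12 = 11.64
  Participation 73 × 0.1 = 7.3
  Final exam 98 × 0.05 = 4.9
  Portfolio 34 × 0.53 = 18.02
Sum = 59.9
Bonus assignment: 59.9 + 1 = 60.9
60.9 ≥ 60 → Credit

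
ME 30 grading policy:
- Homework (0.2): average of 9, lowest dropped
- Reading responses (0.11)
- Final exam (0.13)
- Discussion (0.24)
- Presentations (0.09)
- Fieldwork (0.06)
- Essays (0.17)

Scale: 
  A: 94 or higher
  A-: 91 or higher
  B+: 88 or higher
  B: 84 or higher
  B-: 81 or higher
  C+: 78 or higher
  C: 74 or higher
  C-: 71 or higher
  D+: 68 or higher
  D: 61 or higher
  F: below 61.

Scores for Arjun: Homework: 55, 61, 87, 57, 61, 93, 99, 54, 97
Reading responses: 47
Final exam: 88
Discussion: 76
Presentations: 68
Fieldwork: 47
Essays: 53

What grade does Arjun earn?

D+

Homework: drop 54 → average of remaining 8 = 610/8 = 76.25
Weighted total:
  Homework 76.25 × 0.2 = 15.25
  Reading responses 47 × 0.11 = 5.17
  Final exam 88 × 0.13 = 11.44
  Discussion 76 × 0.24 = 18.24
  Presentations 68 × 0.09 = 6.12
  Fieldwork 47 × 0.06 = 2.82
  Essays 53 × 0.17 = 9.01
Sum = 68.05
68.05 is ≥ 68 and < 71 → D+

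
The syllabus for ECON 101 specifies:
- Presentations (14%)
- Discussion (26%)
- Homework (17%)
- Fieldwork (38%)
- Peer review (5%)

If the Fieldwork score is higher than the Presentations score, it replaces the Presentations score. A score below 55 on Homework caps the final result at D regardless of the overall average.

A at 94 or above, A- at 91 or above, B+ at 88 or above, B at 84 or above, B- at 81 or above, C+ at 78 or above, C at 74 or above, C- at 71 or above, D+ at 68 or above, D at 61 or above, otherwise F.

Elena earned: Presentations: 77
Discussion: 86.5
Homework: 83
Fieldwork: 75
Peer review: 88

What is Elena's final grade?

Fieldwork (75) ≤ Presentations (77), so Presentations stays at 77.
Homework score 83 ≥ 55: minimum met.
Weighted total:
  Presentations 77 × 0.14 = 10.78
  Discussion 86.5 × 0.26 = 22.49
  Homework 83 × 0.17 = 14.11
  Fieldwork 75 × 0.38 = 28.5
  Peer review 88 × 0.05 = 4.4
Sum = 80.28
80.28 is ≥ 78 and < 81 → C+

C+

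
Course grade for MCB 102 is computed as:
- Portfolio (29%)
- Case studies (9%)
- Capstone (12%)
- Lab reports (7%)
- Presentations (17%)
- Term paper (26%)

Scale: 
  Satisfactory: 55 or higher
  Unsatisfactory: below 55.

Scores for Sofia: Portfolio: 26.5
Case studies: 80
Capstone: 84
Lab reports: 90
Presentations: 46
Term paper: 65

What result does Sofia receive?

Weighted total:
  Portfolio 26.5 × 0.29 = 7.685
  Case studies 80 × 0.09 = 7.2
  Capstone 84 × 0.12 = 10.08
  Lab reports 90 × 0.07 = 6.3
  Presentations 46 × 0.17 = 7.82
  Term paper 65 × 0.26 = 16.9
Sum = 55.985
55.985 ≥ 55 → Satisfactory

Satisfactory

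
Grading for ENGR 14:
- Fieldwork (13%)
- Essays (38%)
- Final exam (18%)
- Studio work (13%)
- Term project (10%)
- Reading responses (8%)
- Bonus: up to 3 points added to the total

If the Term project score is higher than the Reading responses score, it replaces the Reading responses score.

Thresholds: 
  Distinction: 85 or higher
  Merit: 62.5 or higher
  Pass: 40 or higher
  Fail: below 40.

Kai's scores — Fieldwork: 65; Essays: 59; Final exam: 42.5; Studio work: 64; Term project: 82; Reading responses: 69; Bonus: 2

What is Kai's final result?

Term project (82) > Reading responses (69), so Reading responses counts as 82.
Weighted total:
  Fieldwork 65 × 0.13 = 8.45
  Essays 59 × 0.38 = 22.42
  Final exam 42.5 × 0.18 = 7.65
  Studio work 64 × 0.13 = 8.32
  Term project 82 × 0.1 = 8.2
  Reading responses 82 × 0.08 = 6.56
Sum = 61.6
Bonus: 61.6 + 2 = 63.6
63.6 is ≥ 62.5 and < 85 → Merit

Merit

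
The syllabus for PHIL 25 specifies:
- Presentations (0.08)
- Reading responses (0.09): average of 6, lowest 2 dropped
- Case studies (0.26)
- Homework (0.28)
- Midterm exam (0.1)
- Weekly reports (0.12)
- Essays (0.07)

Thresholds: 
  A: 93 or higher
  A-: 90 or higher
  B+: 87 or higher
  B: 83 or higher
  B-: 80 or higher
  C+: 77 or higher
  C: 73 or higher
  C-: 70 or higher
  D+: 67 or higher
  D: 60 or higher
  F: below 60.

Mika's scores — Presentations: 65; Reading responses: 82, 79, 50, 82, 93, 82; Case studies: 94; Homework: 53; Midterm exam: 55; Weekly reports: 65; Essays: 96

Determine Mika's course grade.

Reading responses: drop 50, 79 → average of remaining 4 = 339/4 = 84.75
Weighted total:
  Presentations 65 × 0.08 = 5.2
  Reading responses 84.75 × 0.09 = 7.6275
  Case studies 94 × 0.26 = 24.44
  Homework 53 × 0.28 = 14.84
  Midterm exam 55 × 0.1 = 5.5
  Weekly reports 65 × 0.12 = 7.8
  Essays 96 × 0.07 = 6.72
Sum = 72.1275
72.1275 is ≥ 70 and < 73 → C-

C-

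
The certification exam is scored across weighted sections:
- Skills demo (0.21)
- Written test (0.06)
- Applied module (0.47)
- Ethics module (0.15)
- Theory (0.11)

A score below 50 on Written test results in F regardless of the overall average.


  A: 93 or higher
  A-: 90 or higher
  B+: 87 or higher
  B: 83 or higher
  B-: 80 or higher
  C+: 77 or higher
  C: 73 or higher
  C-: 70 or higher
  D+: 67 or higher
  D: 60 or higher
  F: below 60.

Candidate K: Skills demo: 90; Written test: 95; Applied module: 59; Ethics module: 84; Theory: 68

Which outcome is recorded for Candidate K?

Written test score 95 ≥ 50: minimum met.
Weighted total:
  Skills demo 90 × 0.21 = 18.9
  Written test 95 × 0.06 = 5.7
  Applied module 59 × 0.47 = 27.73
  Ethics module 84 × 0.15 = 12.6
  Theory 68 × 0.11 = 7.48
Sum = 72.41
72.41 is ≥ 70 and < 73 → C-

C-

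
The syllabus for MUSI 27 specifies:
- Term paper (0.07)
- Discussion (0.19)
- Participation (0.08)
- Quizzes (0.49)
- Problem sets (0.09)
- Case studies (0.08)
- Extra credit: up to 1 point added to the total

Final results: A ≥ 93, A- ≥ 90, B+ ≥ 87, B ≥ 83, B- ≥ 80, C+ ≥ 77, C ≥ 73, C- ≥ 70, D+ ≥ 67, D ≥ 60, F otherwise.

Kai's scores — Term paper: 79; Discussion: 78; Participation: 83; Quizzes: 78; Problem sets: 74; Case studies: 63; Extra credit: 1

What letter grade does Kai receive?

C+

Weighted total:
  Term paper 79 × 0.07 = 5.53
  Discussion 78 × 0.19 = 14.82
  Participation 83 × 0.08 = 6.64
  Quizzes 78 × 0.49 = 38.22
  Problem sets 74 × 0.09 = 6.66
  Case studies 63 × 0.08 = 5.04
Sum = 76.91
Extra credit: 76.91 + 1 = 77.91
77.91 is ≥ 77 and < 80 → C+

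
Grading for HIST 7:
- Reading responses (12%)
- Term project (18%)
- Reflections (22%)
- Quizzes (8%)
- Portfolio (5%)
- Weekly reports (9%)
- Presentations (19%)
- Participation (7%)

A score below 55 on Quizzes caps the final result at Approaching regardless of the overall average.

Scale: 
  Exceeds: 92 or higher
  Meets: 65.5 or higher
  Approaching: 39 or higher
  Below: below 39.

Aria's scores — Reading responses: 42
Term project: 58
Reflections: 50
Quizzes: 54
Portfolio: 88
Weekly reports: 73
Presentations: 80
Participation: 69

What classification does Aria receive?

Quizzes score 54 < 55: minimum not met.
Weighted total:
  Reading responses 42 × 0.12 = 5.04
  Term project 58 × 0.18 = 10.44
  Reflections 50 × 0.22 = 11
  Quizzes 54 × 0.08 = 4.32
  Portfolio 88 × 0.05 = 4.4
  Weekly reports 73 × 0.09 = 6.57
  Presentations 80 × 0.19 = 15.2
  Participation 69 × 0.07 = 4.83
Sum = 61.8
61.8 would be Approaching; cap at Approaching applies → Approaching.

Approaching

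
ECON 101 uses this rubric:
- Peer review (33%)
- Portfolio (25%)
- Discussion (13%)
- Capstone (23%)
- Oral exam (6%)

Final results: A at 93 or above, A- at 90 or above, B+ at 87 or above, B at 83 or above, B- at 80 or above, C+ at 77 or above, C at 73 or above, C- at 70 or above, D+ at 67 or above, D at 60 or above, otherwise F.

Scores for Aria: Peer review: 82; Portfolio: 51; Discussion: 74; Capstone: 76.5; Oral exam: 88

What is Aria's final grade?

C-

Weighted total:
  Peer review 82 × 0.33 = 27.06
  Portfolio 51 × 0.25 = 12.75
  Discussion 74 × 0.13 = 9.62
  Capstone 76.5 × 0.23 = 17.595
  Oral exam 88 × 0.06 = 5.28
Sum = 72.305
72.305 is ≥ 70 and < 73 → C-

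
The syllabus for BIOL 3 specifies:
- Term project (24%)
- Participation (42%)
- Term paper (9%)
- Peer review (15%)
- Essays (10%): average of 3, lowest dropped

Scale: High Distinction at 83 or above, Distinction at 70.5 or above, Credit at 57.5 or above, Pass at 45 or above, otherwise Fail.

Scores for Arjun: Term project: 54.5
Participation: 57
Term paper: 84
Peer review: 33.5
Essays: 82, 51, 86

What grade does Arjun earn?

Credit

Essays: drop 51 → average of remaining 2 = 168/2 = 84
Weighted total:
  Term project 54.5 × 0.24 = 13.08
  Participation 57 × 0.42 = 23.94
  Term paper 84 × 0.09 = 7.56
  Peer review 33.5 × 0.15 = 5.025
  Essays 84 × 0.1 = 8.4
Sum = 58.005
58.005 is ≥ 57.5 and < 70.5 → Credit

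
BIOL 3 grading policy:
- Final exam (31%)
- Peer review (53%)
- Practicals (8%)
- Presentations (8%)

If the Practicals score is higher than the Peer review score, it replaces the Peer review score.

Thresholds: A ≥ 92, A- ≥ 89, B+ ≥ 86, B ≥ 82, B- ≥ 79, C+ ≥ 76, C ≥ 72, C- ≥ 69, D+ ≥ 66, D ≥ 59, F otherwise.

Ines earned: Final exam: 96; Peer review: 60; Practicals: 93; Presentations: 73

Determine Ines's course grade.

Practicals (93) > Peer review (60), so Peer review counts as 93.
Weighted total:
  Final exam 96 × 0.31 = 29.76
  Peer review 93 × 0.53 = 49.29
  Practicals 93 × 0.08 = 7.44
  Presentations 73 × 0.08 = 5.84
Sum = 92.33
92.33 ≥ 92 → A

A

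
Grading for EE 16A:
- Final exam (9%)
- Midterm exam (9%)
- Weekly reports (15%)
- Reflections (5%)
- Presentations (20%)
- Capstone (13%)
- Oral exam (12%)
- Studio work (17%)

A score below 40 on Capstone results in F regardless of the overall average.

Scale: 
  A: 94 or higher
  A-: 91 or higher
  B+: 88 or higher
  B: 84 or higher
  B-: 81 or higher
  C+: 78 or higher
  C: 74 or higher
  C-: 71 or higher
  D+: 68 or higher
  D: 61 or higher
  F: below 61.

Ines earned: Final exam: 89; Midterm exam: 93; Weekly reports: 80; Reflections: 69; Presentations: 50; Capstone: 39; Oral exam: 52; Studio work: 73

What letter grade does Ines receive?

Capstone score 39 < 40: minimum not met.
Weighted total:
  Final exam 89 × 0.09 = 8.01
  Midterm exam 93 × 0.09 = 8.37
  Weekly reports 80 × 0.15 = 12
  Reflections 69 × 0.05 = 3.45
  Presentations 50 × 0.2 = 10
  Capstone 39 × 0.13 = 5.07
  Oral exam 52 × 0.12 = 6.24
  Studio work 73 × 0.17 = 12.41
Sum = 65.55
Because the Capstone minimum was not met, the result is F.

F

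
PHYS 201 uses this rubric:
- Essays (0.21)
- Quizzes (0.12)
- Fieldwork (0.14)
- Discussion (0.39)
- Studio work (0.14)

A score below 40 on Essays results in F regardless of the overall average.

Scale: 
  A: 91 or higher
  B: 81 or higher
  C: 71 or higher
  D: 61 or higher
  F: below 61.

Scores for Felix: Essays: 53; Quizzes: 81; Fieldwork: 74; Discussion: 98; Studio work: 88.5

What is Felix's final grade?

B

Essays score 53 ≥ 40: minimum met.
Weighted total:
  Essays 53 × 0.21 = 11.13
  Quizzes 81 × 0.12 = 9.72
  Fieldwork 74 × 0.14 = 10.36
  Discussion 98 × 0.39 = 38.22
  Studio work 88.5 × 0.14 = 12.39
Sum = 81.82
81.82 is ≥ 81 and < 91 → B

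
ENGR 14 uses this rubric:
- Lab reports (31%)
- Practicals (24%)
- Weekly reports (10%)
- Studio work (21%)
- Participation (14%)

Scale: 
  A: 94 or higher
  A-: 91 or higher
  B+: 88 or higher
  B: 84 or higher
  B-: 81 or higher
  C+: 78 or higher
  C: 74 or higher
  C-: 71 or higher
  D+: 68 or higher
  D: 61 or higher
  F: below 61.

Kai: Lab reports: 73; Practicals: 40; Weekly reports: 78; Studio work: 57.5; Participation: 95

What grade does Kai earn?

D

Weighted total:
  Lab reports 73 × 0.31 = 22.63
  Practicals 40 × 0.24 = 9.6
  Weekly reports 78 × 0.1 = 7.8
  Studio work 57.5 × 0.21 = 12.075
  Participation 95 × 0.14 = 13.3
Sum = 65.405
65.405 is ≥ 61 and < 68 → D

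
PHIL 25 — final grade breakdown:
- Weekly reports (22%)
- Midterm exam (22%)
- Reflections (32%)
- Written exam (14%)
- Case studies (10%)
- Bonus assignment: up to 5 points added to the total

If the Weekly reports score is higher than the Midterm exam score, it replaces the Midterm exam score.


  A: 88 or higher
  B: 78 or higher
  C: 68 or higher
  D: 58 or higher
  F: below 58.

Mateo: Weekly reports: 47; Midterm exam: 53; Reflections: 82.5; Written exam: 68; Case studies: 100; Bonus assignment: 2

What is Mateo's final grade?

Weekly reports (47) ≤ Midterm exam (53), so Midterm exam stays at 53.
Weighted total:
  Weekly reports 47 × 0.22 = 10.34
  Midterm exam 53 × 0.22 = 11.66
  Reflections 82.5 × 0.32 = 26.4
  Written exam 68 × 0.14 = 9.52
  Case studies 100 × 0.1 = 10
Sum = 67.92
Bonus assignment: 67.92 + 2 = 69.92
69.92 is ≥ 68 and < 78 → C

C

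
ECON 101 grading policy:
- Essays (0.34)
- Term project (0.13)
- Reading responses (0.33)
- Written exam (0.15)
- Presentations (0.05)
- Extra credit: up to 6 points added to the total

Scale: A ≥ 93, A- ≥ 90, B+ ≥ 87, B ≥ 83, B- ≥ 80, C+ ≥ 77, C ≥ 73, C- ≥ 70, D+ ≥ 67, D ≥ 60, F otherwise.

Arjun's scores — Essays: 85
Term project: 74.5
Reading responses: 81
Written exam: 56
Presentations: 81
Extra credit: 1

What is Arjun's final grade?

C+

Weighted total:
  Essays 85 × 0.34 = 28.9
  Term project 74.5 × 0.13 = 9.685
  Reading responses 81 × 0.33 = 26.73
  Written exam 56 × 0.15 = 8.4
  Presentations 81 × 0.05 = 4.05
Sum = 77.765
Extra credit: 77.765 + 1 = 78.765
78.765 is ≥ 77 and < 80 → C+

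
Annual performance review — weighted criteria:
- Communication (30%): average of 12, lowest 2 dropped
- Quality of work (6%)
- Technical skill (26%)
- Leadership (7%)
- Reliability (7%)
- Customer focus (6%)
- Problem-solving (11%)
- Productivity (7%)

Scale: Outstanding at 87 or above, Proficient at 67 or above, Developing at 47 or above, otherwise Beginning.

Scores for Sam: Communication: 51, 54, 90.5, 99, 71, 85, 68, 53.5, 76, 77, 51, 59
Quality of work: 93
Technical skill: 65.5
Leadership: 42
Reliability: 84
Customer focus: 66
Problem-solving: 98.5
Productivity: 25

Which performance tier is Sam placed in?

Proficient

Communication: drop 51, 51 → average of remaining 10 = 733/10 = 73.3
Weighted total:
  Communication 73.3 × 0.3 = 21.99
  Quality of work 93 × 0.06 = 5.58
  Technical skill 65.5 × 0.26 = 17.03
  Leadership 42 × 0.07 = 2.94
  Reliability 84 × 0.07 = 5.88
  Customer focus 66 × 0.06 = 3.96
  Problem-solving 98.5 × 0.11 = 10.835
  Productivity 25 × 0.07 = 1.75
Sum = 69.965
69.965 is ≥ 67 and < 87 → Proficient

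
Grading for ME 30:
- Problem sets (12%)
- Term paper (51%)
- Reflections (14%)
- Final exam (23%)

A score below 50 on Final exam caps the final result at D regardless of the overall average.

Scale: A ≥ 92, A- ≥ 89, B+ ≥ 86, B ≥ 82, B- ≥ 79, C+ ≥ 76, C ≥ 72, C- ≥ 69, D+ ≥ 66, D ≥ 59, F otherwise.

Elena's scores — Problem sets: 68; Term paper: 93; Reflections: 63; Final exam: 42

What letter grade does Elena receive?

D

Final exam score 42 < 50: minimum not met.
Weighted total:
  Problem sets 68 × 0.12 = 8.16
  Term paper 93 × 0.51 = 47.43
  Reflections 63 × 0.14 = 8.82
  Final exam 42 × 0.23 = 9.66
Sum = 74.07
74.07 would be C; cap at D applies → D.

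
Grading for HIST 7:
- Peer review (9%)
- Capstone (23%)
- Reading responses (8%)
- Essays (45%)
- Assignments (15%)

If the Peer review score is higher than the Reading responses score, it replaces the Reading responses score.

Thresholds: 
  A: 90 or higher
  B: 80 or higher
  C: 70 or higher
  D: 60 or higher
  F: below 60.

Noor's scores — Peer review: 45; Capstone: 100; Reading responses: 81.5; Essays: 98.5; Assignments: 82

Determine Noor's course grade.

Peer review (45) ≤ Reading responses (81.5), so Reading responses stays at 81.5.
Weighted total:
  Peer review 45 × 0.09 = 4.05
  Capstone 100 × 0.23 = 23
  Reading responses 81.5 × 0.08 = 6.52
  Essays 98.5 × 0.45 = 44.325
  Assignments 82 × 0.15 = 12.3
Sum = 90.195
90.195 ≥ 90 → A

A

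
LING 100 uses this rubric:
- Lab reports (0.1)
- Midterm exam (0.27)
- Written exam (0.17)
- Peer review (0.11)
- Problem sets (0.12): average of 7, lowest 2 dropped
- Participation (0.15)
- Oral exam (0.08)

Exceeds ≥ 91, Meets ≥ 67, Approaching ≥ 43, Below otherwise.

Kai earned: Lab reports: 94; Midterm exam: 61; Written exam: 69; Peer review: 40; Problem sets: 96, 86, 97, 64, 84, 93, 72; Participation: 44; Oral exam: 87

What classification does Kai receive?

Approaching

Problem sets: drop 64, 72 → average of remaining 5 = 456/5 = 91.2
Weighted total:
  Lab reports 94 × 0.1 = 9.4
  Midterm exam 61 × 0.27 = 16.47
  Written exam 69 × 0.17 = 11.73
  Peer review 40 × 0.11 = 4.4
  Problem sets 91.2 × 0.12 = 10.944
  Participation 44 × 0.15 = 6.6
  Oral exam 87 × 0.08 = 6.96
Sum = 66.504
66.504 is ≥ 43 and < 67 → Approaching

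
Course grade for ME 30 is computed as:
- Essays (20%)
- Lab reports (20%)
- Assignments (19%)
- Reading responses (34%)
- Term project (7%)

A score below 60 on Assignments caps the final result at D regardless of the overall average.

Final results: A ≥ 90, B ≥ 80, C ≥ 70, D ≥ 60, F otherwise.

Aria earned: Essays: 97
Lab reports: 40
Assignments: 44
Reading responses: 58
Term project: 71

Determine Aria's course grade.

D

Assignments score 44 < 60: minimum not met.
Weighted total:
  Essays 97 × 0.2 = 19.4
  Lab reports 40 × 0.2 = 8
  Assignments 44 × 0.19 = 8.36
  Reading responses 58 × 0.34 = 19.72
  Term project 71 × 0.07 = 4.97
Sum = 60.45
60.45 would be D; cap at D applies → D.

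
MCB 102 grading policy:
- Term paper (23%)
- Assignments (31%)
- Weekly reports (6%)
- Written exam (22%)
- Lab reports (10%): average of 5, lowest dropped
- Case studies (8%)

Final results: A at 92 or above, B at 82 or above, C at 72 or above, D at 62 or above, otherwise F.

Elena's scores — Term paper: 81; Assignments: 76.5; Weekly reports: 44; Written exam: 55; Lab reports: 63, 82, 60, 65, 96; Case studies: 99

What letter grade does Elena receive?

C

Lab reports: drop 60 → average of remaining 4 = 306/4 = 76.5
Weighted total:
  Term paper 81 × 0.23 = 18.63
  Assignments 76.5 × 0.31 = 23.715
  Weekly reports 44 × 0.06 = 2.64
  Written exam 55 × 0.22 = 12.1
  Lab reports 76.5 × 0.1 = 7.65
  Case studies 99 × 0.08 = 7.92
Sum = 72.655
72.655 is ≥ 72 and < 82 → C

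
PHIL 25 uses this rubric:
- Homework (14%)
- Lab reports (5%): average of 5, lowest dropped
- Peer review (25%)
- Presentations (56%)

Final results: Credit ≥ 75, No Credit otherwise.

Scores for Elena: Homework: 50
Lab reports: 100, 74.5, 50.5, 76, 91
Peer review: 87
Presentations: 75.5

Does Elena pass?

Credit

Lab reports: drop 50.5 → average of remaining 4 = 341.5/4 = 85.375
Weighted total:
  Homework 50 × 0.14 = 7
  Lab reports 85.375 × 0.05 = 4.26875
  Peer review 87 × 0.25 = 21.75
  Presentations 75.5 × 0.56 = 42.28
Sum = 75.29875
75.29875 ≥ 75 → Credit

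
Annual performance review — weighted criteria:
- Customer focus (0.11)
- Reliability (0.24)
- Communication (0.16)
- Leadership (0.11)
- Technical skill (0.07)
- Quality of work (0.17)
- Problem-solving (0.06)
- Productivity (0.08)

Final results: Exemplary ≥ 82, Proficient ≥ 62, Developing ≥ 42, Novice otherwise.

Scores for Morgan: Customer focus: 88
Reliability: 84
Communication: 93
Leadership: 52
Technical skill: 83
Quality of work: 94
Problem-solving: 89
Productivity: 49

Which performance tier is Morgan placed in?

Proficient

Weighted total:
  Customer focus 88 × 0.11 = 9.68
  Reliability 84 × 0.24 = 20.16
  Communication 93 × 0.16 = 14.88
  Leadership 52 × 0.11 = 5.72
  Technical skill 83 × 0.07 = 5.81
  Quality of work 94 × 0.17 = 15.98
  Problem-solving 89 × 0.06 = 5.34
  Productivity 49 × 0.08 = 3.92
Sum = 81.49
81.49 is ≥ 62 and < 82 → Proficient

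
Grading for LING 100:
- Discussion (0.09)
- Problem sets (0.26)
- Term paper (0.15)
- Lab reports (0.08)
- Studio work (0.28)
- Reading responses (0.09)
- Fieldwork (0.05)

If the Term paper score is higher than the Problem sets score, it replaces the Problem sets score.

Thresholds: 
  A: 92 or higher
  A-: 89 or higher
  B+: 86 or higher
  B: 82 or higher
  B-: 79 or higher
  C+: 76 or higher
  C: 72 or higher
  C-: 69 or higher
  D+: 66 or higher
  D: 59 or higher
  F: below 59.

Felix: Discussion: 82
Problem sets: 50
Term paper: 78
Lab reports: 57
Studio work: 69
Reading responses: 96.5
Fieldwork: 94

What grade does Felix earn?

C+

Term paper (78) > Problem sets (50), so Problem sets counts as 78.
Weighted total:
  Discussion 82 × 0.09 = 7.38
  Problem sets 78 × 0.26 = 20.28
  Term paper 78 × 0.15 = 11.7
  Lab reports 57 × 0.08 = 4.56
  Studio work 69 × 0.28 = 19.32
  Reading responses 96.5 × 0.09 = 8.685
  Fieldwork 94 × 0.05 = 4.7
Sum = 76.625
76.625 is ≥ 76 and < 79 → C+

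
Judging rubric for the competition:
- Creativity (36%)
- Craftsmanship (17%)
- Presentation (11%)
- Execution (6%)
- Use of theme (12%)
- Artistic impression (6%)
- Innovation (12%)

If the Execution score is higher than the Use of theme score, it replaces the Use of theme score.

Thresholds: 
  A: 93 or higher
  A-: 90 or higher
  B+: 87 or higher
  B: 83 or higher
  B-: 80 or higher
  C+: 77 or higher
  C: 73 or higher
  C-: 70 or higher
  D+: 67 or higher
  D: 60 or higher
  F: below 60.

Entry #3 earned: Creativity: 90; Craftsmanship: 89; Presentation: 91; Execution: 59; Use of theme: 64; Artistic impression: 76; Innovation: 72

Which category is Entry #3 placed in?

B-

Execution (59) ≤ Use of theme (64), so Use of theme stays at 64.
Weighted total:
  Creativity 90 × 0.36 = 32.4
  Craftsmanship 89 × 0.17 = 15.13
  Presentation 91 × 0.11 = 10.01
  Execution 59 × 0.06 = 3.54
  Use of theme 64 × 0.12 = 7.68
  Artistic impression 76 × 0.06 = 4.56
  Innovation 72 × 0.12 = 8.64
Sum = 81.96
81.96 is ≥ 80 and < 83 → B-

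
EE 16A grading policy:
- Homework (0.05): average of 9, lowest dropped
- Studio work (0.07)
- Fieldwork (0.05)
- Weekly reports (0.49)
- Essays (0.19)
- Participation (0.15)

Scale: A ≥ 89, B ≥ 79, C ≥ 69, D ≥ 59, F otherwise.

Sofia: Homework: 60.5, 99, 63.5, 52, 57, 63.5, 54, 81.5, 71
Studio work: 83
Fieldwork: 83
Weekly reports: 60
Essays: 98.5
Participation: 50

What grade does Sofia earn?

C

Homework: drop 52 → average of remaining 8 = 550/8 = 68.75
Weighted total:
  Homework 68.75 × 0.05 = 3.4375
  Studio work 83 × 0.07 = 5.81
  Fieldwork 83 × 0.05 = 4.15
  Weekly reports 60 × 0.49 = 29.4
  Essays 98.5 × 0.19 = 18.715
  Participation 50 × 0.15 = 7.5
Sum = 69.0125
69.0125 is ≥ 69 and < 79 → C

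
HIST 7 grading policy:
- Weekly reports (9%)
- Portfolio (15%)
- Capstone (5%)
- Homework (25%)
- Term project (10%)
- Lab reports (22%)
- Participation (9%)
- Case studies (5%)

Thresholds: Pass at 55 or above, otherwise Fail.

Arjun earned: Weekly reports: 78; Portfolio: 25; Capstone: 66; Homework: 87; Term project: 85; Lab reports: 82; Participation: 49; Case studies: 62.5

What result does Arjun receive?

Pass

Weighted total:
  Weekly reports 78 × 0.09 = 7.02
  Portfolio 25 × 0.15 = 3.75
  Capstone 66 × 0.05 = 3.3
  Homework 87 × 0.25 = 21.75
  Term project 85 × 0.1 = 8.5
  Lab reports 82 × 0.22 = 18.04
  Participation 49 × 0.09 = 4.41
  Case studies 62.5 × 0.05 = 3.125
Sum = 69.895
69.895 ≥ 55 → Pass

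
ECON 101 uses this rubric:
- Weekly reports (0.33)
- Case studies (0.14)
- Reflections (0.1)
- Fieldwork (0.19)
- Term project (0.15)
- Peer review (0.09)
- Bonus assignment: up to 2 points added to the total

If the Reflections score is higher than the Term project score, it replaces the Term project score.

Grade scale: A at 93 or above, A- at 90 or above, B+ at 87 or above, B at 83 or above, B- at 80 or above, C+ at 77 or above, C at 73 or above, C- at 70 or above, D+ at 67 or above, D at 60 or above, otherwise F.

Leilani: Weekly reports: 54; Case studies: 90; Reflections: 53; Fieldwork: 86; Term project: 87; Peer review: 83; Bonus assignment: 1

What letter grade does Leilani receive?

Reflections (53) ≤ Term project (87), so Term project stays at 87.
Weighted total:
  Weekly reports 54 × 0.33 = 17.82
  Case studies 90 × 0.14 = 12.6
  Reflections 53 × 0.1 = 5.3
  Fieldwork 86 × 0.19 = 16.34
  Term project 87 × 0.15 = 13.05
  Peer review 83 × 0.09 = 7.47
Sum = 72.58
Bonus assignment: 72.58 + 1 = 73.58
73.58 is ≥ 73 and < 77 → C

C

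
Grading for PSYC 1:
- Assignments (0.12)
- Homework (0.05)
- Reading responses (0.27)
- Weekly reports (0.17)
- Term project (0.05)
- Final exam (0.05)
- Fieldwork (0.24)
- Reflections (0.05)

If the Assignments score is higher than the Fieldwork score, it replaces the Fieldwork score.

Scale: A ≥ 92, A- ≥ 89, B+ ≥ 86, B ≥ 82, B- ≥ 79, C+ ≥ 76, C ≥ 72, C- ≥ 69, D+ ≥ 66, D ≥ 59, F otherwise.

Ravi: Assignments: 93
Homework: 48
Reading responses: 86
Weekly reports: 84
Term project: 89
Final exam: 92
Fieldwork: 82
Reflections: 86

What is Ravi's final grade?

B+

Assignments (93) > Fieldwork (82), so Fieldwork counts as 93.
Weighted total:
  Assignments 93 × 0.12 = 11.16
  Homework 48 × 0.05 = 2.4
  Reading responses 86 × 0.27 = 23.22
  Weekly reports 84 × 0.17 = 14.28
  Term project 89 × 0.05 = 4.45
  Final exam 92 × 0.05 = 4.6
  Fieldwork 93 × 0.24 = 22.32
  Reflections 86 × 0.05 = 4.3
Sum = 86.73
86.73 is ≥ 86 and < 89 → B+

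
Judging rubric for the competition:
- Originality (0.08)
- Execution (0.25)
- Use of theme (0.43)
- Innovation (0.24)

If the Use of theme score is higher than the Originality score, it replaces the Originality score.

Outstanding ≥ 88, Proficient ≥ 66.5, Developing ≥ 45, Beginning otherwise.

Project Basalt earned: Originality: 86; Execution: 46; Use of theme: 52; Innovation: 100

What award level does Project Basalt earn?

Use of theme (52) ≤ Originality (86), so Originality stays at 86.
Weighted total:
  Originality 86 × 0.08 = 6.88
  Execution 46 × 0.25 = 11.5
  Use of theme 52 × 0.43 = 22.36
  Innovation 100 × 0.24 = 24
Sum = 64.74
64.74 is ≥ 45 and < 66.5 → Developing

Developing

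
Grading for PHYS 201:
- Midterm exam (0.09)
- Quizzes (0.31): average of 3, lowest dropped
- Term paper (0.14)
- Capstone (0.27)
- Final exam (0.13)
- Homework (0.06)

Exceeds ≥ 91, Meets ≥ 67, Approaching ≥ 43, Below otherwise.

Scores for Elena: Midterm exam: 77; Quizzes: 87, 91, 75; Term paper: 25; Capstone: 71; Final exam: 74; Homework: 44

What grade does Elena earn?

Meets

Quizzes: drop 75 → average of remaining 2 = 178/2 = 89
Weighted total:
  Midterm exam 77 × 0.09 = 6.93
  Quizzes 89 × 0.31 = 27.59
  Term paper 25 × 0.14 = 3.5
  Capstone 71 × 0.27 = 19.17
  Final exam 74 × 0.13 = 9.62
  Homework 44 × 0.06 = 2.64
Sum = 69.45
69.45 is ≥ 67 and < 91 → Meets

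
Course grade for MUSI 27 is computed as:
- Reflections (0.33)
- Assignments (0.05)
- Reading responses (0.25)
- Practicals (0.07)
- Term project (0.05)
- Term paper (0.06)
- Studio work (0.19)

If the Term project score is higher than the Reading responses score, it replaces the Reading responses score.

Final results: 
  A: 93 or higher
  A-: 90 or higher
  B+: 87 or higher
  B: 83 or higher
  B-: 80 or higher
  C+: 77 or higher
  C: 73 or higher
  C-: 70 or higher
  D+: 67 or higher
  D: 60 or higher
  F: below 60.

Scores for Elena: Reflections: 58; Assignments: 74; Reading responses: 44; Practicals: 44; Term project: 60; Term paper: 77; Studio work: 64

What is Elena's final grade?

D

Term project (60) > Reading responses (44), so Reading responses counts as 60.
Weighted total:
  Reflections 58 × 0.33 = 19.14
  Assignments 74 × 0.05 = 3.7
  Reading responses 60 × 0.25 = 15
  Practicals 44 × 0.07 = 3.08
  Term project 60 × 0.05 = 3
  Term paper 77 × 0.06 = 4.62
  Studio work 64 × 0.19 = 12.16
Sum = 60.7
60.7 is ≥ 60 and < 67 → D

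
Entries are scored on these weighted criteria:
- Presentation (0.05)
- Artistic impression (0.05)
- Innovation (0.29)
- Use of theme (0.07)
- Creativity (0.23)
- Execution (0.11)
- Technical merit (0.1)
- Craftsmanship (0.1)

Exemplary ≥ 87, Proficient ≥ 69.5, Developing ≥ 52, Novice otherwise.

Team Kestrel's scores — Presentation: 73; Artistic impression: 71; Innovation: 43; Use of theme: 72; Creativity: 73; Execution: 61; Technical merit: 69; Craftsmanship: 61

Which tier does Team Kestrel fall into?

Developing

Weighted total:
  Presentation 73 × 0.05 = 3.65
  Artistic impression 71 × 0.05 = 3.55
  Innovation 43 × 0.29 = 12.47
  Use of theme 72 × 0.07 = 5.04
  Creativity 73 × 0.23 = 16.79
  Execution 61 × 0.11 = 6.71
  Technical merit 69 × 0.1 = 6.9
  Craftsmanship 61 × 0.1 = 6.1
Sum = 61.21
61.21 is ≥ 52 and < 69.5 → Developing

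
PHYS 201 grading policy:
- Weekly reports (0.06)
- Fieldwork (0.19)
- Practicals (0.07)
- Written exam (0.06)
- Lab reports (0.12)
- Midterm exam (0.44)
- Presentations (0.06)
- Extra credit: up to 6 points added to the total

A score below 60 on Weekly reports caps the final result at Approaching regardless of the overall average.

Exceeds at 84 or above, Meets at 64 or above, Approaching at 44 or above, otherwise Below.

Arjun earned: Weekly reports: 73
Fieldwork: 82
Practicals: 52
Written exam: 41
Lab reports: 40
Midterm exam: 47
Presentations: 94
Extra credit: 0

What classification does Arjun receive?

Weekly reports score 73 ≥ 60: minimum met.
Weighted total:
  Weekly reports 73 × 0.06 = 4.38
  Fieldwork 82 × 0.19 = 15.58
  Practicals 52 × 0.07 = 3.64
  Written exam 41 × 0.06 = 2.46
  Lab reports 40 × 0.12 = 4.8
  Midterm exam 47 × 0.44 = 20.68
  Presentations 94 × 0.06 = 5.64
Sum = 57.18
Extra credit: 57.18 + 0 = 57.18
57.18 is ≥ 44 and < 64 → Approaching

Approaching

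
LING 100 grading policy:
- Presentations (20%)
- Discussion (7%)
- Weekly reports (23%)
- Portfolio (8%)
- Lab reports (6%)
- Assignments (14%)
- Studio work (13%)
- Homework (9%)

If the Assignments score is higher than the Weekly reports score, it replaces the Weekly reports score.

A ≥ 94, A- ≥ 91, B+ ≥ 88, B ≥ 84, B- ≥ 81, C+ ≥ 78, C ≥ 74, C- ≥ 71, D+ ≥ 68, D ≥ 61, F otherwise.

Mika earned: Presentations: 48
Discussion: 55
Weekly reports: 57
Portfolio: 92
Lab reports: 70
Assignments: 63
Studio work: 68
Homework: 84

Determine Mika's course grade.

Assignments (63) > Weekly reports (57), so Weekly reports counts as 63.
Weighted total:
  Presentations 48 × 0.2 = 9.6
  Discussion 55 × 0.07 = 3.85
  Weekly reports 63 × 0.23 = 14.49
  Portfolio 92 × 0.08 = 7.36
  Lab reports 70 × 0.06 = 4.2
  Assignments 63 × 0.14 = 8.82
  Studio work 68 × 0.13 = 8.84
  Homework 84 × 0.09 = 7.56
Sum = 64.72
64.72 is ≥ 61 and < 68 → D

D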